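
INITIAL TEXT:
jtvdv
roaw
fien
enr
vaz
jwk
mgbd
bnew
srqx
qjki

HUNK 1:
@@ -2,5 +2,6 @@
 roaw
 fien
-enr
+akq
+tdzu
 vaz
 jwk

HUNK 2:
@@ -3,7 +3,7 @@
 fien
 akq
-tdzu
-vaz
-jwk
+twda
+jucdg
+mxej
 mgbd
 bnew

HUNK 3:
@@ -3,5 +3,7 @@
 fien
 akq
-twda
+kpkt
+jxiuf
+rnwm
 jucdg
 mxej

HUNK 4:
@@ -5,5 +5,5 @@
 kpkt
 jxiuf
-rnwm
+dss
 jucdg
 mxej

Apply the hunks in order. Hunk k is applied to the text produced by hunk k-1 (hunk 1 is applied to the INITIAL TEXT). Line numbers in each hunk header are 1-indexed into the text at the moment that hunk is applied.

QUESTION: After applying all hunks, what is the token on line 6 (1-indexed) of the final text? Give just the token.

Hunk 1: at line 2 remove [enr] add [akq,tdzu] -> 11 lines: jtvdv roaw fien akq tdzu vaz jwk mgbd bnew srqx qjki
Hunk 2: at line 3 remove [tdzu,vaz,jwk] add [twda,jucdg,mxej] -> 11 lines: jtvdv roaw fien akq twda jucdg mxej mgbd bnew srqx qjki
Hunk 3: at line 3 remove [twda] add [kpkt,jxiuf,rnwm] -> 13 lines: jtvdv roaw fien akq kpkt jxiuf rnwm jucdg mxej mgbd bnew srqx qjki
Hunk 4: at line 5 remove [rnwm] add [dss] -> 13 lines: jtvdv roaw fien akq kpkt jxiuf dss jucdg mxej mgbd bnew srqx qjki
Final line 6: jxiuf

Answer: jxiuf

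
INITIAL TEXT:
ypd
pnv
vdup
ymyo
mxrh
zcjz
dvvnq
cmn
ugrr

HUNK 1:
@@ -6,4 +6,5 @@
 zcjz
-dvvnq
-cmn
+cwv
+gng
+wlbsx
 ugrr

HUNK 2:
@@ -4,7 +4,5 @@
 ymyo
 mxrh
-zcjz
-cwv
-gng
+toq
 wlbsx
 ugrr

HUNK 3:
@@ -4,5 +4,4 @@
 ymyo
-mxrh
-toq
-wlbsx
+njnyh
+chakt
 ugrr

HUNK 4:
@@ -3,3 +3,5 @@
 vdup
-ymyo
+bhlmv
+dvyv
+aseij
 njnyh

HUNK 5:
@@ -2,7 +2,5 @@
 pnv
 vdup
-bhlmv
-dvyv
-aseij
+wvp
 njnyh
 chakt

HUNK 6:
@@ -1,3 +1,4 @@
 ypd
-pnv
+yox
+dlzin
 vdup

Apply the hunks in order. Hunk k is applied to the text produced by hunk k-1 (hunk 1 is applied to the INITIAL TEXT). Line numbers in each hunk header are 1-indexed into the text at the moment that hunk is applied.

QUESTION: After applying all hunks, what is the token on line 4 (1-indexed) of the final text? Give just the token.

Answer: vdup

Derivation:
Hunk 1: at line 6 remove [dvvnq,cmn] add [cwv,gng,wlbsx] -> 10 lines: ypd pnv vdup ymyo mxrh zcjz cwv gng wlbsx ugrr
Hunk 2: at line 4 remove [zcjz,cwv,gng] add [toq] -> 8 lines: ypd pnv vdup ymyo mxrh toq wlbsx ugrr
Hunk 3: at line 4 remove [mxrh,toq,wlbsx] add [njnyh,chakt] -> 7 lines: ypd pnv vdup ymyo njnyh chakt ugrr
Hunk 4: at line 3 remove [ymyo] add [bhlmv,dvyv,aseij] -> 9 lines: ypd pnv vdup bhlmv dvyv aseij njnyh chakt ugrr
Hunk 5: at line 2 remove [bhlmv,dvyv,aseij] add [wvp] -> 7 lines: ypd pnv vdup wvp njnyh chakt ugrr
Hunk 6: at line 1 remove [pnv] add [yox,dlzin] -> 8 lines: ypd yox dlzin vdup wvp njnyh chakt ugrr
Final line 4: vdup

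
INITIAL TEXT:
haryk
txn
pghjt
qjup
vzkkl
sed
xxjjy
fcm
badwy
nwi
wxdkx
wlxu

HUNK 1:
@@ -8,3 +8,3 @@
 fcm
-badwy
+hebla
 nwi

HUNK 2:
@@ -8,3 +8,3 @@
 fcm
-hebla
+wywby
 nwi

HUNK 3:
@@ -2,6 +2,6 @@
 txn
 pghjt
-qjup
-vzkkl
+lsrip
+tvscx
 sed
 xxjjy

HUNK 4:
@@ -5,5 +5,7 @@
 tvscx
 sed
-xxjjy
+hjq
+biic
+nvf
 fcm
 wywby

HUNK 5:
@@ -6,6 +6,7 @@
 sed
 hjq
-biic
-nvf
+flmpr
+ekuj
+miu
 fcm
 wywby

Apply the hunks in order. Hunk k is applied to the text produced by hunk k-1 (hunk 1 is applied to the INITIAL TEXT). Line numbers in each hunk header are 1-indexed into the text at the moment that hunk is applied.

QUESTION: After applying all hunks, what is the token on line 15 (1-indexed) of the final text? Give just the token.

Answer: wlxu

Derivation:
Hunk 1: at line 8 remove [badwy] add [hebla] -> 12 lines: haryk txn pghjt qjup vzkkl sed xxjjy fcm hebla nwi wxdkx wlxu
Hunk 2: at line 8 remove [hebla] add [wywby] -> 12 lines: haryk txn pghjt qjup vzkkl sed xxjjy fcm wywby nwi wxdkx wlxu
Hunk 3: at line 2 remove [qjup,vzkkl] add [lsrip,tvscx] -> 12 lines: haryk txn pghjt lsrip tvscx sed xxjjy fcm wywby nwi wxdkx wlxu
Hunk 4: at line 5 remove [xxjjy] add [hjq,biic,nvf] -> 14 lines: haryk txn pghjt lsrip tvscx sed hjq biic nvf fcm wywby nwi wxdkx wlxu
Hunk 5: at line 6 remove [biic,nvf] add [flmpr,ekuj,miu] -> 15 lines: haryk txn pghjt lsrip tvscx sed hjq flmpr ekuj miu fcm wywby nwi wxdkx wlxu
Final line 15: wlxu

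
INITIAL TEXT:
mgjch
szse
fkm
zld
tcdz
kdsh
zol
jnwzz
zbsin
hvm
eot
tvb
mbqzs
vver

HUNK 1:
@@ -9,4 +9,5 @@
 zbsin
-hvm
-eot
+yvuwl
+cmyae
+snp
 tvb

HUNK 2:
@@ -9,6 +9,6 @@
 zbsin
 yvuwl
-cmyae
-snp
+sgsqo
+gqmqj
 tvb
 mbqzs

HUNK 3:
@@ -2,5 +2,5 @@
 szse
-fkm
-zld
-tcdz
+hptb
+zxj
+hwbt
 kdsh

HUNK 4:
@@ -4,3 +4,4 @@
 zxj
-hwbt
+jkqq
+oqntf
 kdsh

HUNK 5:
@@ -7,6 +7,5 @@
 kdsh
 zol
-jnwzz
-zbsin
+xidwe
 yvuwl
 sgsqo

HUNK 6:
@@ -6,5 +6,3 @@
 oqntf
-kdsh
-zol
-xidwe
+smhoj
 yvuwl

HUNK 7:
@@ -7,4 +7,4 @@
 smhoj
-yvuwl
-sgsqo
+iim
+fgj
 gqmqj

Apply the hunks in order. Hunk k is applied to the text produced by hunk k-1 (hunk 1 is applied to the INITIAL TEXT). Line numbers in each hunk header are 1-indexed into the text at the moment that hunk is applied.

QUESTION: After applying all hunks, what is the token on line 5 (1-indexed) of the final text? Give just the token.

Hunk 1: at line 9 remove [hvm,eot] add [yvuwl,cmyae,snp] -> 15 lines: mgjch szse fkm zld tcdz kdsh zol jnwzz zbsin yvuwl cmyae snp tvb mbqzs vver
Hunk 2: at line 9 remove [cmyae,snp] add [sgsqo,gqmqj] -> 15 lines: mgjch szse fkm zld tcdz kdsh zol jnwzz zbsin yvuwl sgsqo gqmqj tvb mbqzs vver
Hunk 3: at line 2 remove [fkm,zld,tcdz] add [hptb,zxj,hwbt] -> 15 lines: mgjch szse hptb zxj hwbt kdsh zol jnwzz zbsin yvuwl sgsqo gqmqj tvb mbqzs vver
Hunk 4: at line 4 remove [hwbt] add [jkqq,oqntf] -> 16 lines: mgjch szse hptb zxj jkqq oqntf kdsh zol jnwzz zbsin yvuwl sgsqo gqmqj tvb mbqzs vver
Hunk 5: at line 7 remove [jnwzz,zbsin] add [xidwe] -> 15 lines: mgjch szse hptb zxj jkqq oqntf kdsh zol xidwe yvuwl sgsqo gqmqj tvb mbqzs vver
Hunk 6: at line 6 remove [kdsh,zol,xidwe] add [smhoj] -> 13 lines: mgjch szse hptb zxj jkqq oqntf smhoj yvuwl sgsqo gqmqj tvb mbqzs vver
Hunk 7: at line 7 remove [yvuwl,sgsqo] add [iim,fgj] -> 13 lines: mgjch szse hptb zxj jkqq oqntf smhoj iim fgj gqmqj tvb mbqzs vver
Final line 5: jkqq

Answer: jkqq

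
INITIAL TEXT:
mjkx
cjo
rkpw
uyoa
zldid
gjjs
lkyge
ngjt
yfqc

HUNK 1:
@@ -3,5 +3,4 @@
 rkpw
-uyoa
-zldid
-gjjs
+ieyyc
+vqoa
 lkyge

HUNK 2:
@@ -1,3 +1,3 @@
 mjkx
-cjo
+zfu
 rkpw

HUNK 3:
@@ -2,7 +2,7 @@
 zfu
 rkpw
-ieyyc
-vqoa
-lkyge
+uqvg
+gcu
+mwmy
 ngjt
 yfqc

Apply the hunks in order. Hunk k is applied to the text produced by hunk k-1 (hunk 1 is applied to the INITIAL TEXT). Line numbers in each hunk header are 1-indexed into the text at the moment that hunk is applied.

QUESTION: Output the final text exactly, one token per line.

Hunk 1: at line 3 remove [uyoa,zldid,gjjs] add [ieyyc,vqoa] -> 8 lines: mjkx cjo rkpw ieyyc vqoa lkyge ngjt yfqc
Hunk 2: at line 1 remove [cjo] add [zfu] -> 8 lines: mjkx zfu rkpw ieyyc vqoa lkyge ngjt yfqc
Hunk 3: at line 2 remove [ieyyc,vqoa,lkyge] add [uqvg,gcu,mwmy] -> 8 lines: mjkx zfu rkpw uqvg gcu mwmy ngjt yfqc

Answer: mjkx
zfu
rkpw
uqvg
gcu
mwmy
ngjt
yfqc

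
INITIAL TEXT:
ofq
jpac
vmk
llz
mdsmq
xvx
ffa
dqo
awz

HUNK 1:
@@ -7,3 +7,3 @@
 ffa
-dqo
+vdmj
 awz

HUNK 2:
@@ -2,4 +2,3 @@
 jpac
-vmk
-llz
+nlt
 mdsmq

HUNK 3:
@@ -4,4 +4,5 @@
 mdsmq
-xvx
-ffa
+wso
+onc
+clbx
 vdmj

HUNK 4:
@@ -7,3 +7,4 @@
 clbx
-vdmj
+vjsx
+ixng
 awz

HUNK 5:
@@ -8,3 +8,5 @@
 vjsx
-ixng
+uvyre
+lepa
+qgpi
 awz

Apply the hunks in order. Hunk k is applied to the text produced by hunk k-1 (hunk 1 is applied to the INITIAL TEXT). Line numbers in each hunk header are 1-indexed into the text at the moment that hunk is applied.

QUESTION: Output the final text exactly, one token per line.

Answer: ofq
jpac
nlt
mdsmq
wso
onc
clbx
vjsx
uvyre
lepa
qgpi
awz

Derivation:
Hunk 1: at line 7 remove [dqo] add [vdmj] -> 9 lines: ofq jpac vmk llz mdsmq xvx ffa vdmj awz
Hunk 2: at line 2 remove [vmk,llz] add [nlt] -> 8 lines: ofq jpac nlt mdsmq xvx ffa vdmj awz
Hunk 3: at line 4 remove [xvx,ffa] add [wso,onc,clbx] -> 9 lines: ofq jpac nlt mdsmq wso onc clbx vdmj awz
Hunk 4: at line 7 remove [vdmj] add [vjsx,ixng] -> 10 lines: ofq jpac nlt mdsmq wso onc clbx vjsx ixng awz
Hunk 5: at line 8 remove [ixng] add [uvyre,lepa,qgpi] -> 12 lines: ofq jpac nlt mdsmq wso onc clbx vjsx uvyre lepa qgpi awz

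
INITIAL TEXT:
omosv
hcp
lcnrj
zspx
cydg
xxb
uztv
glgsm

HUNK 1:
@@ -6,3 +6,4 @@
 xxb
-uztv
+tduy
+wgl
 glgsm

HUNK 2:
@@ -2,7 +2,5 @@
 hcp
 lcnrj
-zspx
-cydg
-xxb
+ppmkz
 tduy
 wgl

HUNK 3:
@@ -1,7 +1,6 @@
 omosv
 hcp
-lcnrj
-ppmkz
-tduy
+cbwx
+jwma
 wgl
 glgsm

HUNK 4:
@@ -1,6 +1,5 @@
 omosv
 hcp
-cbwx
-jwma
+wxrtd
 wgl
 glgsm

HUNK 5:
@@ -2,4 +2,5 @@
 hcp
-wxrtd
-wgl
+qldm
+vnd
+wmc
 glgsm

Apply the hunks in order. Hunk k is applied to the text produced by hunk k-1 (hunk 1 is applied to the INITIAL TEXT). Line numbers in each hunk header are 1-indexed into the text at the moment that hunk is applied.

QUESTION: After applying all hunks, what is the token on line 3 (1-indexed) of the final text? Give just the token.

Hunk 1: at line 6 remove [uztv] add [tduy,wgl] -> 9 lines: omosv hcp lcnrj zspx cydg xxb tduy wgl glgsm
Hunk 2: at line 2 remove [zspx,cydg,xxb] add [ppmkz] -> 7 lines: omosv hcp lcnrj ppmkz tduy wgl glgsm
Hunk 3: at line 1 remove [lcnrj,ppmkz,tduy] add [cbwx,jwma] -> 6 lines: omosv hcp cbwx jwma wgl glgsm
Hunk 4: at line 1 remove [cbwx,jwma] add [wxrtd] -> 5 lines: omosv hcp wxrtd wgl glgsm
Hunk 5: at line 2 remove [wxrtd,wgl] add [qldm,vnd,wmc] -> 6 lines: omosv hcp qldm vnd wmc glgsm
Final line 3: qldm

Answer: qldm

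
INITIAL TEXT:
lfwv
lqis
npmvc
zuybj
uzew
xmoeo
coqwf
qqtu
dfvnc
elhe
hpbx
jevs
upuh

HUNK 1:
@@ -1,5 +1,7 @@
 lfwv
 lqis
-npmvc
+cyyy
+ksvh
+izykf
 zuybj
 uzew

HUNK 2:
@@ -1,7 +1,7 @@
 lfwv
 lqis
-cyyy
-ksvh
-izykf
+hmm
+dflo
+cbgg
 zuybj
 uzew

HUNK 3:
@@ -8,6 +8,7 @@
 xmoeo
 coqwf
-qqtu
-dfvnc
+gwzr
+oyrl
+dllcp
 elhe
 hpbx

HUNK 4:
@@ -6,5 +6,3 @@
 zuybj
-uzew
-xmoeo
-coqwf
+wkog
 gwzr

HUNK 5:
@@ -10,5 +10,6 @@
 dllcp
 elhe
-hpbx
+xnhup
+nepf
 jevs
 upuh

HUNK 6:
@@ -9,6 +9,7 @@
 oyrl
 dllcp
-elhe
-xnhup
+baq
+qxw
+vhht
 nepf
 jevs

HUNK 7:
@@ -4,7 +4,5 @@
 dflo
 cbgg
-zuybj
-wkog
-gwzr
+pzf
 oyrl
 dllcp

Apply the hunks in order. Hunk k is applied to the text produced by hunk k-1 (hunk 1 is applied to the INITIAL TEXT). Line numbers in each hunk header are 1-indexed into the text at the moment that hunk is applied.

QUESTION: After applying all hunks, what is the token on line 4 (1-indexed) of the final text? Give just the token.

Hunk 1: at line 1 remove [npmvc] add [cyyy,ksvh,izykf] -> 15 lines: lfwv lqis cyyy ksvh izykf zuybj uzew xmoeo coqwf qqtu dfvnc elhe hpbx jevs upuh
Hunk 2: at line 1 remove [cyyy,ksvh,izykf] add [hmm,dflo,cbgg] -> 15 lines: lfwv lqis hmm dflo cbgg zuybj uzew xmoeo coqwf qqtu dfvnc elhe hpbx jevs upuh
Hunk 3: at line 8 remove [qqtu,dfvnc] add [gwzr,oyrl,dllcp] -> 16 lines: lfwv lqis hmm dflo cbgg zuybj uzew xmoeo coqwf gwzr oyrl dllcp elhe hpbx jevs upuh
Hunk 4: at line 6 remove [uzew,xmoeo,coqwf] add [wkog] -> 14 lines: lfwv lqis hmm dflo cbgg zuybj wkog gwzr oyrl dllcp elhe hpbx jevs upuh
Hunk 5: at line 10 remove [hpbx] add [xnhup,nepf] -> 15 lines: lfwv lqis hmm dflo cbgg zuybj wkog gwzr oyrl dllcp elhe xnhup nepf jevs upuh
Hunk 6: at line 9 remove [elhe,xnhup] add [baq,qxw,vhht] -> 16 lines: lfwv lqis hmm dflo cbgg zuybj wkog gwzr oyrl dllcp baq qxw vhht nepf jevs upuh
Hunk 7: at line 4 remove [zuybj,wkog,gwzr] add [pzf] -> 14 lines: lfwv lqis hmm dflo cbgg pzf oyrl dllcp baq qxw vhht nepf jevs upuh
Final line 4: dflo

Answer: dflo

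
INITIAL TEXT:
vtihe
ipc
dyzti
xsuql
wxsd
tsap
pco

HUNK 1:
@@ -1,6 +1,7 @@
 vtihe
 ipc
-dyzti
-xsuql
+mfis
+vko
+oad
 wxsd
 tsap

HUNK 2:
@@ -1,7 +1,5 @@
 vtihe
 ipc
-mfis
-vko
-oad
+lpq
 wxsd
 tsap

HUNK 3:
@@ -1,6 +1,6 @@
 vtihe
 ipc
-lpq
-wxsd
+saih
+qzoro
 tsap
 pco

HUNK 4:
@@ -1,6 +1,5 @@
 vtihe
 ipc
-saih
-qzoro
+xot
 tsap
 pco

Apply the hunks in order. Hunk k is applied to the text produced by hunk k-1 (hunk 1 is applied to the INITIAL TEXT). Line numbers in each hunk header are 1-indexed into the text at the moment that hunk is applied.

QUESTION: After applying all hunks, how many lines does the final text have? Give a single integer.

Answer: 5

Derivation:
Hunk 1: at line 1 remove [dyzti,xsuql] add [mfis,vko,oad] -> 8 lines: vtihe ipc mfis vko oad wxsd tsap pco
Hunk 2: at line 1 remove [mfis,vko,oad] add [lpq] -> 6 lines: vtihe ipc lpq wxsd tsap pco
Hunk 3: at line 1 remove [lpq,wxsd] add [saih,qzoro] -> 6 lines: vtihe ipc saih qzoro tsap pco
Hunk 4: at line 1 remove [saih,qzoro] add [xot] -> 5 lines: vtihe ipc xot tsap pco
Final line count: 5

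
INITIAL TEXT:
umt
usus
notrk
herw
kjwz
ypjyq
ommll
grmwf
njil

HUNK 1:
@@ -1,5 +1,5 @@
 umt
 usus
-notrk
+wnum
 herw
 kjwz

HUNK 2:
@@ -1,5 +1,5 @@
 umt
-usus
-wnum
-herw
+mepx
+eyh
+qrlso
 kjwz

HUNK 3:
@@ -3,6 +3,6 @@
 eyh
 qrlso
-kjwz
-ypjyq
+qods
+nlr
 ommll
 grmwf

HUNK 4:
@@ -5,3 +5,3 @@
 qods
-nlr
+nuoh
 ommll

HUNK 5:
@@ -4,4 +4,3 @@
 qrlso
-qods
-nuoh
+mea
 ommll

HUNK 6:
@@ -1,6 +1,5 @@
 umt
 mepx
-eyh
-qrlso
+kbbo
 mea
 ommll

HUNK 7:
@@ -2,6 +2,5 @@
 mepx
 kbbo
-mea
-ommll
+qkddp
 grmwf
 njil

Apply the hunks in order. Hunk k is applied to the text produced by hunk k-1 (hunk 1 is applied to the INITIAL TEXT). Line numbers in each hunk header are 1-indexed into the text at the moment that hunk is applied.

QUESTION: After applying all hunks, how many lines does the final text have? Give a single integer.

Hunk 1: at line 1 remove [notrk] add [wnum] -> 9 lines: umt usus wnum herw kjwz ypjyq ommll grmwf njil
Hunk 2: at line 1 remove [usus,wnum,herw] add [mepx,eyh,qrlso] -> 9 lines: umt mepx eyh qrlso kjwz ypjyq ommll grmwf njil
Hunk 3: at line 3 remove [kjwz,ypjyq] add [qods,nlr] -> 9 lines: umt mepx eyh qrlso qods nlr ommll grmwf njil
Hunk 4: at line 5 remove [nlr] add [nuoh] -> 9 lines: umt mepx eyh qrlso qods nuoh ommll grmwf njil
Hunk 5: at line 4 remove [qods,nuoh] add [mea] -> 8 lines: umt mepx eyh qrlso mea ommll grmwf njil
Hunk 6: at line 1 remove [eyh,qrlso] add [kbbo] -> 7 lines: umt mepx kbbo mea ommll grmwf njil
Hunk 7: at line 2 remove [mea,ommll] add [qkddp] -> 6 lines: umt mepx kbbo qkddp grmwf njil
Final line count: 6

Answer: 6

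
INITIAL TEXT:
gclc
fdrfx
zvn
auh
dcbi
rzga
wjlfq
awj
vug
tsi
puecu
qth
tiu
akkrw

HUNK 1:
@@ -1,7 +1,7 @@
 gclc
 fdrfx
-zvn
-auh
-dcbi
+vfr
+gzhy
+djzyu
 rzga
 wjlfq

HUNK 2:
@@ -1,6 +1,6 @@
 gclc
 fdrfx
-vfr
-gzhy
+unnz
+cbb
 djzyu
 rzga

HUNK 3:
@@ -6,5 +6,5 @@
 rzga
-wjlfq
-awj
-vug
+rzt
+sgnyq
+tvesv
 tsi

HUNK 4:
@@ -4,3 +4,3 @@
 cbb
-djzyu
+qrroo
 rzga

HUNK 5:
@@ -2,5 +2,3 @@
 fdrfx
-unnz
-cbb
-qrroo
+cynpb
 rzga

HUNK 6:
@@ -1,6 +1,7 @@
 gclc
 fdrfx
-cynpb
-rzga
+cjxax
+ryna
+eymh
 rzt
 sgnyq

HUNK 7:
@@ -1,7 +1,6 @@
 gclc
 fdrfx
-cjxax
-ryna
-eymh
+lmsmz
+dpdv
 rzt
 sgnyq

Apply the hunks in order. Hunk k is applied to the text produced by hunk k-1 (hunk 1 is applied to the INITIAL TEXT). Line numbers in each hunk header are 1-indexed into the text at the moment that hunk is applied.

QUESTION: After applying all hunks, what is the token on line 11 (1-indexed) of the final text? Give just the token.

Answer: tiu

Derivation:
Hunk 1: at line 1 remove [zvn,auh,dcbi] add [vfr,gzhy,djzyu] -> 14 lines: gclc fdrfx vfr gzhy djzyu rzga wjlfq awj vug tsi puecu qth tiu akkrw
Hunk 2: at line 1 remove [vfr,gzhy] add [unnz,cbb] -> 14 lines: gclc fdrfx unnz cbb djzyu rzga wjlfq awj vug tsi puecu qth tiu akkrw
Hunk 3: at line 6 remove [wjlfq,awj,vug] add [rzt,sgnyq,tvesv] -> 14 lines: gclc fdrfx unnz cbb djzyu rzga rzt sgnyq tvesv tsi puecu qth tiu akkrw
Hunk 4: at line 4 remove [djzyu] add [qrroo] -> 14 lines: gclc fdrfx unnz cbb qrroo rzga rzt sgnyq tvesv tsi puecu qth tiu akkrw
Hunk 5: at line 2 remove [unnz,cbb,qrroo] add [cynpb] -> 12 lines: gclc fdrfx cynpb rzga rzt sgnyq tvesv tsi puecu qth tiu akkrw
Hunk 6: at line 1 remove [cynpb,rzga] add [cjxax,ryna,eymh] -> 13 lines: gclc fdrfx cjxax ryna eymh rzt sgnyq tvesv tsi puecu qth tiu akkrw
Hunk 7: at line 1 remove [cjxax,ryna,eymh] add [lmsmz,dpdv] -> 12 lines: gclc fdrfx lmsmz dpdv rzt sgnyq tvesv tsi puecu qth tiu akkrw
Final line 11: tiu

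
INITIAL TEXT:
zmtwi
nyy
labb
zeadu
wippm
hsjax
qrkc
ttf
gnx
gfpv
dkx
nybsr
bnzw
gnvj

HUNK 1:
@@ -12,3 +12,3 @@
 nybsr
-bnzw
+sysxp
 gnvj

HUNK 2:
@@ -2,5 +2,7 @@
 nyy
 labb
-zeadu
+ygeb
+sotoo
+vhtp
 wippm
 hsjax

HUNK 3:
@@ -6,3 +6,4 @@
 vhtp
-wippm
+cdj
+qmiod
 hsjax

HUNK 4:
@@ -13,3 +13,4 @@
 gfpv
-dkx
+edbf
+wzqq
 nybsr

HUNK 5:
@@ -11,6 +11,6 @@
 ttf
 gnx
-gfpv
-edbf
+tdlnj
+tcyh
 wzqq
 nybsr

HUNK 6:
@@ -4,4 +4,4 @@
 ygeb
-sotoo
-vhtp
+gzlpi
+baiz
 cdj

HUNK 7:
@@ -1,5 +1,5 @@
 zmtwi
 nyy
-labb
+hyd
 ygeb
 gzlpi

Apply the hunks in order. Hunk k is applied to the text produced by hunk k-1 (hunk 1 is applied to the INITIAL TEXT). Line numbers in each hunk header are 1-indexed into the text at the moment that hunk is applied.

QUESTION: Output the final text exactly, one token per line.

Answer: zmtwi
nyy
hyd
ygeb
gzlpi
baiz
cdj
qmiod
hsjax
qrkc
ttf
gnx
tdlnj
tcyh
wzqq
nybsr
sysxp
gnvj

Derivation:
Hunk 1: at line 12 remove [bnzw] add [sysxp] -> 14 lines: zmtwi nyy labb zeadu wippm hsjax qrkc ttf gnx gfpv dkx nybsr sysxp gnvj
Hunk 2: at line 2 remove [zeadu] add [ygeb,sotoo,vhtp] -> 16 lines: zmtwi nyy labb ygeb sotoo vhtp wippm hsjax qrkc ttf gnx gfpv dkx nybsr sysxp gnvj
Hunk 3: at line 6 remove [wippm] add [cdj,qmiod] -> 17 lines: zmtwi nyy labb ygeb sotoo vhtp cdj qmiod hsjax qrkc ttf gnx gfpv dkx nybsr sysxp gnvj
Hunk 4: at line 13 remove [dkx] add [edbf,wzqq] -> 18 lines: zmtwi nyy labb ygeb sotoo vhtp cdj qmiod hsjax qrkc ttf gnx gfpv edbf wzqq nybsr sysxp gnvj
Hunk 5: at line 11 remove [gfpv,edbf] add [tdlnj,tcyh] -> 18 lines: zmtwi nyy labb ygeb sotoo vhtp cdj qmiod hsjax qrkc ttf gnx tdlnj tcyh wzqq nybsr sysxp gnvj
Hunk 6: at line 4 remove [sotoo,vhtp] add [gzlpi,baiz] -> 18 lines: zmtwi nyy labb ygeb gzlpi baiz cdj qmiod hsjax qrkc ttf gnx tdlnj tcyh wzqq nybsr sysxp gnvj
Hunk 7: at line 1 remove [labb] add [hyd] -> 18 lines: zmtwi nyy hyd ygeb gzlpi baiz cdj qmiod hsjax qrkc ttf gnx tdlnj tcyh wzqq nybsr sysxp gnvj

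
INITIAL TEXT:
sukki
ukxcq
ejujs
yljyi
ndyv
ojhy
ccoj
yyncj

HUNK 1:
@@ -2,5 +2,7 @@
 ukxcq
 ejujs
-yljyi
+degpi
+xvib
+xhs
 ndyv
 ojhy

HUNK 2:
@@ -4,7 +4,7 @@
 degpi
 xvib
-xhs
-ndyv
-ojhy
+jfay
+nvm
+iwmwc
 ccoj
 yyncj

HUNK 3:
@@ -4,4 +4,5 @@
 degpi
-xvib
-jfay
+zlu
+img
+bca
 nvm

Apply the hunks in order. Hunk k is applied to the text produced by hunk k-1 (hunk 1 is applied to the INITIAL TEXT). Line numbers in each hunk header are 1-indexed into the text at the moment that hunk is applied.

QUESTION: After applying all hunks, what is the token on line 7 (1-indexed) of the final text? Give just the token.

Hunk 1: at line 2 remove [yljyi] add [degpi,xvib,xhs] -> 10 lines: sukki ukxcq ejujs degpi xvib xhs ndyv ojhy ccoj yyncj
Hunk 2: at line 4 remove [xhs,ndyv,ojhy] add [jfay,nvm,iwmwc] -> 10 lines: sukki ukxcq ejujs degpi xvib jfay nvm iwmwc ccoj yyncj
Hunk 3: at line 4 remove [xvib,jfay] add [zlu,img,bca] -> 11 lines: sukki ukxcq ejujs degpi zlu img bca nvm iwmwc ccoj yyncj
Final line 7: bca

Answer: bca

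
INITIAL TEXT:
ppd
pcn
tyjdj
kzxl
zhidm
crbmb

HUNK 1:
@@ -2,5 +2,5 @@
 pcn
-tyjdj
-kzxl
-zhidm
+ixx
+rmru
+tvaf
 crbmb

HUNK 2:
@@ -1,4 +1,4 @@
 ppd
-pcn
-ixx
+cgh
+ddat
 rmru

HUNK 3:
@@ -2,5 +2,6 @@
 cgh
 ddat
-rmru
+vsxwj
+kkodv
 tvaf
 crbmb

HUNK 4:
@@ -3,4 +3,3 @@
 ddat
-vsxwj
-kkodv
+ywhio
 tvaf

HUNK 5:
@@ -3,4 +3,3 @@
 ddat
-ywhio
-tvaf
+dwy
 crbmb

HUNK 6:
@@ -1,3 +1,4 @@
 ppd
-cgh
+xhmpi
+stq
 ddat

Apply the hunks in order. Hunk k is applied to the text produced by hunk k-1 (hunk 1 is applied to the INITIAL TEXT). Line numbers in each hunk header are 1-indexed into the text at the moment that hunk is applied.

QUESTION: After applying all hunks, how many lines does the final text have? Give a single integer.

Hunk 1: at line 2 remove [tyjdj,kzxl,zhidm] add [ixx,rmru,tvaf] -> 6 lines: ppd pcn ixx rmru tvaf crbmb
Hunk 2: at line 1 remove [pcn,ixx] add [cgh,ddat] -> 6 lines: ppd cgh ddat rmru tvaf crbmb
Hunk 3: at line 2 remove [rmru] add [vsxwj,kkodv] -> 7 lines: ppd cgh ddat vsxwj kkodv tvaf crbmb
Hunk 4: at line 3 remove [vsxwj,kkodv] add [ywhio] -> 6 lines: ppd cgh ddat ywhio tvaf crbmb
Hunk 5: at line 3 remove [ywhio,tvaf] add [dwy] -> 5 lines: ppd cgh ddat dwy crbmb
Hunk 6: at line 1 remove [cgh] add [xhmpi,stq] -> 6 lines: ppd xhmpi stq ddat dwy crbmb
Final line count: 6

Answer: 6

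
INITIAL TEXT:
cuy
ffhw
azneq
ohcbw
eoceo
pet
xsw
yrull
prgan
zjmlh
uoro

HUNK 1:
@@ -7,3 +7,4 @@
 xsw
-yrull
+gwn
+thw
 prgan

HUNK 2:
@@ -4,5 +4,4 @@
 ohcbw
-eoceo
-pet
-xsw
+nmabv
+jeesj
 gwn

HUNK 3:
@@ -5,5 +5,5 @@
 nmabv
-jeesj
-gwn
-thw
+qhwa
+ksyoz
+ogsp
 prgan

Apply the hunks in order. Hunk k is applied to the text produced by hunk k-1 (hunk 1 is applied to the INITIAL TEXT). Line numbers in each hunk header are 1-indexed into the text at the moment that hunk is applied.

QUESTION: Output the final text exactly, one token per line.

Answer: cuy
ffhw
azneq
ohcbw
nmabv
qhwa
ksyoz
ogsp
prgan
zjmlh
uoro

Derivation:
Hunk 1: at line 7 remove [yrull] add [gwn,thw] -> 12 lines: cuy ffhw azneq ohcbw eoceo pet xsw gwn thw prgan zjmlh uoro
Hunk 2: at line 4 remove [eoceo,pet,xsw] add [nmabv,jeesj] -> 11 lines: cuy ffhw azneq ohcbw nmabv jeesj gwn thw prgan zjmlh uoro
Hunk 3: at line 5 remove [jeesj,gwn,thw] add [qhwa,ksyoz,ogsp] -> 11 lines: cuy ffhw azneq ohcbw nmabv qhwa ksyoz ogsp prgan zjmlh uoro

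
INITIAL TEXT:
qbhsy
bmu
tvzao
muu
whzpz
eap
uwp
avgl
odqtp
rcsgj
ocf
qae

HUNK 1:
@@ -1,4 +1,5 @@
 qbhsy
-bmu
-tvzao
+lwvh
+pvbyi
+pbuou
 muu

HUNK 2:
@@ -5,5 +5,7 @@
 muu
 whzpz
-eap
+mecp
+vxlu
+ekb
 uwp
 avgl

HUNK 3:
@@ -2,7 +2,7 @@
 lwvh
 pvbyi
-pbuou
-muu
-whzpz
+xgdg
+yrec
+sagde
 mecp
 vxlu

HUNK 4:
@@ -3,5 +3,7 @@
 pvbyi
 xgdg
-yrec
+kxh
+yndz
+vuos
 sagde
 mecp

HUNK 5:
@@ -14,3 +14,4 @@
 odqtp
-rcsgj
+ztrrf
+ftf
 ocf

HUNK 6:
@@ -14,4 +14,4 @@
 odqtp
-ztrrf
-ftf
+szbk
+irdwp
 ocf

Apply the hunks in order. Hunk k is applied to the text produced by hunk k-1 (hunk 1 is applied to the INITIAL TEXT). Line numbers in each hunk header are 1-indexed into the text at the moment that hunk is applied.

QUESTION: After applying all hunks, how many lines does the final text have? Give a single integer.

Hunk 1: at line 1 remove [bmu,tvzao] add [lwvh,pvbyi,pbuou] -> 13 lines: qbhsy lwvh pvbyi pbuou muu whzpz eap uwp avgl odqtp rcsgj ocf qae
Hunk 2: at line 5 remove [eap] add [mecp,vxlu,ekb] -> 15 lines: qbhsy lwvh pvbyi pbuou muu whzpz mecp vxlu ekb uwp avgl odqtp rcsgj ocf qae
Hunk 3: at line 2 remove [pbuou,muu,whzpz] add [xgdg,yrec,sagde] -> 15 lines: qbhsy lwvh pvbyi xgdg yrec sagde mecp vxlu ekb uwp avgl odqtp rcsgj ocf qae
Hunk 4: at line 3 remove [yrec] add [kxh,yndz,vuos] -> 17 lines: qbhsy lwvh pvbyi xgdg kxh yndz vuos sagde mecp vxlu ekb uwp avgl odqtp rcsgj ocf qae
Hunk 5: at line 14 remove [rcsgj] add [ztrrf,ftf] -> 18 lines: qbhsy lwvh pvbyi xgdg kxh yndz vuos sagde mecp vxlu ekb uwp avgl odqtp ztrrf ftf ocf qae
Hunk 6: at line 14 remove [ztrrf,ftf] add [szbk,irdwp] -> 18 lines: qbhsy lwvh pvbyi xgdg kxh yndz vuos sagde mecp vxlu ekb uwp avgl odqtp szbk irdwp ocf qae
Final line count: 18

Answer: 18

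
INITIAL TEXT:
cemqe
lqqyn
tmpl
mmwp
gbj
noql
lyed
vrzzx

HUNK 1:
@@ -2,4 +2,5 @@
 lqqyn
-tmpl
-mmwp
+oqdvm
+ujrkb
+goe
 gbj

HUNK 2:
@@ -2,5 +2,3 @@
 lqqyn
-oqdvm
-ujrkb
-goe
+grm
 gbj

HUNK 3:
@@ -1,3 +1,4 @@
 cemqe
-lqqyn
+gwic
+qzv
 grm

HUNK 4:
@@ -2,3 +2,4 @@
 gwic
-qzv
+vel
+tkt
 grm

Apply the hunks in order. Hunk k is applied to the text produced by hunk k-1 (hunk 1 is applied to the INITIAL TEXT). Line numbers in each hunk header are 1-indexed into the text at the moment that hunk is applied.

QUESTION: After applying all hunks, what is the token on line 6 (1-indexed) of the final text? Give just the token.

Hunk 1: at line 2 remove [tmpl,mmwp] add [oqdvm,ujrkb,goe] -> 9 lines: cemqe lqqyn oqdvm ujrkb goe gbj noql lyed vrzzx
Hunk 2: at line 2 remove [oqdvm,ujrkb,goe] add [grm] -> 7 lines: cemqe lqqyn grm gbj noql lyed vrzzx
Hunk 3: at line 1 remove [lqqyn] add [gwic,qzv] -> 8 lines: cemqe gwic qzv grm gbj noql lyed vrzzx
Hunk 4: at line 2 remove [qzv] add [vel,tkt] -> 9 lines: cemqe gwic vel tkt grm gbj noql lyed vrzzx
Final line 6: gbj

Answer: gbj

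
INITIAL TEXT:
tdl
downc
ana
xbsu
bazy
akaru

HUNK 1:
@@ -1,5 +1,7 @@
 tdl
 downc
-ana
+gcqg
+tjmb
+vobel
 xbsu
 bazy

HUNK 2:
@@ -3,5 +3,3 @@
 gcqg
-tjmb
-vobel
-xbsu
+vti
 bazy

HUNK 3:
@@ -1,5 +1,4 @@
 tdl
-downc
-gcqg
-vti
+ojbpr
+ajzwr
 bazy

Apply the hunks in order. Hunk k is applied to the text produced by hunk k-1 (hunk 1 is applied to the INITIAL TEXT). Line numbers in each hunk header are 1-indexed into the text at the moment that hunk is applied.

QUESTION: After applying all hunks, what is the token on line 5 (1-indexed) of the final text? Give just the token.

Hunk 1: at line 1 remove [ana] add [gcqg,tjmb,vobel] -> 8 lines: tdl downc gcqg tjmb vobel xbsu bazy akaru
Hunk 2: at line 3 remove [tjmb,vobel,xbsu] add [vti] -> 6 lines: tdl downc gcqg vti bazy akaru
Hunk 3: at line 1 remove [downc,gcqg,vti] add [ojbpr,ajzwr] -> 5 lines: tdl ojbpr ajzwr bazy akaru
Final line 5: akaru

Answer: akaru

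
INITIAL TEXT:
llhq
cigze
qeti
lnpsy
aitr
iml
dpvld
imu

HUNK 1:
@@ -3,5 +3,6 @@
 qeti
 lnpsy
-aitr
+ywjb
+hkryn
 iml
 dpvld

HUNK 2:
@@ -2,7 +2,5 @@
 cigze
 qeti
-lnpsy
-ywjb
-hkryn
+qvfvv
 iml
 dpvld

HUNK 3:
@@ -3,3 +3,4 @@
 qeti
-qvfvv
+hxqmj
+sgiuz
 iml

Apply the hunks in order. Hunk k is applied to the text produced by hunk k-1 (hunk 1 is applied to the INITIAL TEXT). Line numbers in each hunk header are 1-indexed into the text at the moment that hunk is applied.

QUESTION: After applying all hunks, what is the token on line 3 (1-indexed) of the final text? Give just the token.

Hunk 1: at line 3 remove [aitr] add [ywjb,hkryn] -> 9 lines: llhq cigze qeti lnpsy ywjb hkryn iml dpvld imu
Hunk 2: at line 2 remove [lnpsy,ywjb,hkryn] add [qvfvv] -> 7 lines: llhq cigze qeti qvfvv iml dpvld imu
Hunk 3: at line 3 remove [qvfvv] add [hxqmj,sgiuz] -> 8 lines: llhq cigze qeti hxqmj sgiuz iml dpvld imu
Final line 3: qeti

Answer: qeti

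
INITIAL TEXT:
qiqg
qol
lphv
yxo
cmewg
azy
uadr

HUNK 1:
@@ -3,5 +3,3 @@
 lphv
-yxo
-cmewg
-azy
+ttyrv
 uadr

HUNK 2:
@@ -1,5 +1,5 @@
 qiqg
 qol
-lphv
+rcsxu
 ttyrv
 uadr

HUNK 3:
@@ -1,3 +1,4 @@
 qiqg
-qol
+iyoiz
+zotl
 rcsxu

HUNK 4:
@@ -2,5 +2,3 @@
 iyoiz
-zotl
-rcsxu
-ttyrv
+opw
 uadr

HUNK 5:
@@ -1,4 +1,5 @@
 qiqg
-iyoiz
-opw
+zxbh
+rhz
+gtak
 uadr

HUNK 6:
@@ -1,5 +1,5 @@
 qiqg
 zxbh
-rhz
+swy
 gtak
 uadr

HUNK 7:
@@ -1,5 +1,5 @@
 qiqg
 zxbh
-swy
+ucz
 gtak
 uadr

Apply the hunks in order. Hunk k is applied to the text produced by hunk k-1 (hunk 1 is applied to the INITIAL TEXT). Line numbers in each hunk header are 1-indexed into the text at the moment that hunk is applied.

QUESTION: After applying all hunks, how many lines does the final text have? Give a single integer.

Answer: 5

Derivation:
Hunk 1: at line 3 remove [yxo,cmewg,azy] add [ttyrv] -> 5 lines: qiqg qol lphv ttyrv uadr
Hunk 2: at line 1 remove [lphv] add [rcsxu] -> 5 lines: qiqg qol rcsxu ttyrv uadr
Hunk 3: at line 1 remove [qol] add [iyoiz,zotl] -> 6 lines: qiqg iyoiz zotl rcsxu ttyrv uadr
Hunk 4: at line 2 remove [zotl,rcsxu,ttyrv] add [opw] -> 4 lines: qiqg iyoiz opw uadr
Hunk 5: at line 1 remove [iyoiz,opw] add [zxbh,rhz,gtak] -> 5 lines: qiqg zxbh rhz gtak uadr
Hunk 6: at line 1 remove [rhz] add [swy] -> 5 lines: qiqg zxbh swy gtak uadr
Hunk 7: at line 1 remove [swy] add [ucz] -> 5 lines: qiqg zxbh ucz gtak uadr
Final line count: 5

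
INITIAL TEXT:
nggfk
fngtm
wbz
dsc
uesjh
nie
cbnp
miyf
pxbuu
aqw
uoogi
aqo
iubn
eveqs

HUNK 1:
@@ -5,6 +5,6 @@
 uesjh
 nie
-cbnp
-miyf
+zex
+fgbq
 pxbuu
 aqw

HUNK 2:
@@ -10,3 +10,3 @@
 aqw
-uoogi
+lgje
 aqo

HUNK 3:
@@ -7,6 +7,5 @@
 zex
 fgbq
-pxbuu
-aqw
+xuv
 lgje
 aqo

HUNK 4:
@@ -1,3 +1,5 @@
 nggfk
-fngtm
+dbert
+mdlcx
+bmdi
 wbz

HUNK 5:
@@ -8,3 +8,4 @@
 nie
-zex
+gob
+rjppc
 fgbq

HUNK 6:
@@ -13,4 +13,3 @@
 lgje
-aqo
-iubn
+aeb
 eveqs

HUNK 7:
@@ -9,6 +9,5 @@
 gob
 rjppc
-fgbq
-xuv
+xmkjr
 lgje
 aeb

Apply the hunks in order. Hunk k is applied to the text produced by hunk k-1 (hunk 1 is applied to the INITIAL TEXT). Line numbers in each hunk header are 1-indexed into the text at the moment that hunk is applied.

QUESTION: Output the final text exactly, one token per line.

Answer: nggfk
dbert
mdlcx
bmdi
wbz
dsc
uesjh
nie
gob
rjppc
xmkjr
lgje
aeb
eveqs

Derivation:
Hunk 1: at line 5 remove [cbnp,miyf] add [zex,fgbq] -> 14 lines: nggfk fngtm wbz dsc uesjh nie zex fgbq pxbuu aqw uoogi aqo iubn eveqs
Hunk 2: at line 10 remove [uoogi] add [lgje] -> 14 lines: nggfk fngtm wbz dsc uesjh nie zex fgbq pxbuu aqw lgje aqo iubn eveqs
Hunk 3: at line 7 remove [pxbuu,aqw] add [xuv] -> 13 lines: nggfk fngtm wbz dsc uesjh nie zex fgbq xuv lgje aqo iubn eveqs
Hunk 4: at line 1 remove [fngtm] add [dbert,mdlcx,bmdi] -> 15 lines: nggfk dbert mdlcx bmdi wbz dsc uesjh nie zex fgbq xuv lgje aqo iubn eveqs
Hunk 5: at line 8 remove [zex] add [gob,rjppc] -> 16 lines: nggfk dbert mdlcx bmdi wbz dsc uesjh nie gob rjppc fgbq xuv lgje aqo iubn eveqs
Hunk 6: at line 13 remove [aqo,iubn] add [aeb] -> 15 lines: nggfk dbert mdlcx bmdi wbz dsc uesjh nie gob rjppc fgbq xuv lgje aeb eveqs
Hunk 7: at line 9 remove [fgbq,xuv] add [xmkjr] -> 14 lines: nggfk dbert mdlcx bmdi wbz dsc uesjh nie gob rjppc xmkjr lgje aeb eveqs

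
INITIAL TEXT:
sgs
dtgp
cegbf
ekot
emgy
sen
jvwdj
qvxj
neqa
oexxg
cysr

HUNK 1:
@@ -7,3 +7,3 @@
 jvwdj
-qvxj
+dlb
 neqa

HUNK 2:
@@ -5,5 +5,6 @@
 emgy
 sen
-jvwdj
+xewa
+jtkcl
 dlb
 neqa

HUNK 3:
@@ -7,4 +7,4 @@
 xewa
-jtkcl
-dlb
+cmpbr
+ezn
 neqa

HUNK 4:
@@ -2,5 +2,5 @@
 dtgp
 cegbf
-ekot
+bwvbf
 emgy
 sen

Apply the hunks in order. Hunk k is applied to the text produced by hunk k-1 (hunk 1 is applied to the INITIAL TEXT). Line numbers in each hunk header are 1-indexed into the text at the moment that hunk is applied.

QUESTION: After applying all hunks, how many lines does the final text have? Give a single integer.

Hunk 1: at line 7 remove [qvxj] add [dlb] -> 11 lines: sgs dtgp cegbf ekot emgy sen jvwdj dlb neqa oexxg cysr
Hunk 2: at line 5 remove [jvwdj] add [xewa,jtkcl] -> 12 lines: sgs dtgp cegbf ekot emgy sen xewa jtkcl dlb neqa oexxg cysr
Hunk 3: at line 7 remove [jtkcl,dlb] add [cmpbr,ezn] -> 12 lines: sgs dtgp cegbf ekot emgy sen xewa cmpbr ezn neqa oexxg cysr
Hunk 4: at line 2 remove [ekot] add [bwvbf] -> 12 lines: sgs dtgp cegbf bwvbf emgy sen xewa cmpbr ezn neqa oexxg cysr
Final line count: 12

Answer: 12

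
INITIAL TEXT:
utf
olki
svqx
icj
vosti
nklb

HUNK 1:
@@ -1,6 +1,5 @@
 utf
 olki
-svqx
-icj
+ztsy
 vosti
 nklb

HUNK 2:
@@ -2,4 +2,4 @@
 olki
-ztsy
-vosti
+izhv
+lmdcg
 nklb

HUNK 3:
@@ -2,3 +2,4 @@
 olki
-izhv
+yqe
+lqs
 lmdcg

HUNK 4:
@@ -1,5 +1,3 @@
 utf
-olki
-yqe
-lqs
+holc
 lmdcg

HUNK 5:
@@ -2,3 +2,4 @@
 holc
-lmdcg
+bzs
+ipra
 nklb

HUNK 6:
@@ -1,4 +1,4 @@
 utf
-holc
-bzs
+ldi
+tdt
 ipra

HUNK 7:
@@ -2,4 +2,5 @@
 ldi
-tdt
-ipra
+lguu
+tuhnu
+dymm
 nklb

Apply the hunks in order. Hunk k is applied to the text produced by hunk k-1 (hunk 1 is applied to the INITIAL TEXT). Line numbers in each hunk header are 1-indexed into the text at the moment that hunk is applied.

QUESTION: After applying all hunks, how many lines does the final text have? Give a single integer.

Answer: 6

Derivation:
Hunk 1: at line 1 remove [svqx,icj] add [ztsy] -> 5 lines: utf olki ztsy vosti nklb
Hunk 2: at line 2 remove [ztsy,vosti] add [izhv,lmdcg] -> 5 lines: utf olki izhv lmdcg nklb
Hunk 3: at line 2 remove [izhv] add [yqe,lqs] -> 6 lines: utf olki yqe lqs lmdcg nklb
Hunk 4: at line 1 remove [olki,yqe,lqs] add [holc] -> 4 lines: utf holc lmdcg nklb
Hunk 5: at line 2 remove [lmdcg] add [bzs,ipra] -> 5 lines: utf holc bzs ipra nklb
Hunk 6: at line 1 remove [holc,bzs] add [ldi,tdt] -> 5 lines: utf ldi tdt ipra nklb
Hunk 7: at line 2 remove [tdt,ipra] add [lguu,tuhnu,dymm] -> 6 lines: utf ldi lguu tuhnu dymm nklb
Final line count: 6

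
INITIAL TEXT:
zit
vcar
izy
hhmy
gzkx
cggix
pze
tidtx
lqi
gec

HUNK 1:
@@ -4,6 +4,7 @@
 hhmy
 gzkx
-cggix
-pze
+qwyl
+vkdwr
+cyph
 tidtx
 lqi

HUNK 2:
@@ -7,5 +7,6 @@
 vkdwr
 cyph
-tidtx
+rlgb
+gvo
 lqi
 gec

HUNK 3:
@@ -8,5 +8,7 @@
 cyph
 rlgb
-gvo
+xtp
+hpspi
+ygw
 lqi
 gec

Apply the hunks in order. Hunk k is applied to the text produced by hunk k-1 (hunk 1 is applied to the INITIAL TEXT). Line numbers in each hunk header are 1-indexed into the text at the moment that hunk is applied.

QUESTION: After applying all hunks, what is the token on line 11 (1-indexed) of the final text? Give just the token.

Answer: hpspi

Derivation:
Hunk 1: at line 4 remove [cggix,pze] add [qwyl,vkdwr,cyph] -> 11 lines: zit vcar izy hhmy gzkx qwyl vkdwr cyph tidtx lqi gec
Hunk 2: at line 7 remove [tidtx] add [rlgb,gvo] -> 12 lines: zit vcar izy hhmy gzkx qwyl vkdwr cyph rlgb gvo lqi gec
Hunk 3: at line 8 remove [gvo] add [xtp,hpspi,ygw] -> 14 lines: zit vcar izy hhmy gzkx qwyl vkdwr cyph rlgb xtp hpspi ygw lqi gec
Final line 11: hpspi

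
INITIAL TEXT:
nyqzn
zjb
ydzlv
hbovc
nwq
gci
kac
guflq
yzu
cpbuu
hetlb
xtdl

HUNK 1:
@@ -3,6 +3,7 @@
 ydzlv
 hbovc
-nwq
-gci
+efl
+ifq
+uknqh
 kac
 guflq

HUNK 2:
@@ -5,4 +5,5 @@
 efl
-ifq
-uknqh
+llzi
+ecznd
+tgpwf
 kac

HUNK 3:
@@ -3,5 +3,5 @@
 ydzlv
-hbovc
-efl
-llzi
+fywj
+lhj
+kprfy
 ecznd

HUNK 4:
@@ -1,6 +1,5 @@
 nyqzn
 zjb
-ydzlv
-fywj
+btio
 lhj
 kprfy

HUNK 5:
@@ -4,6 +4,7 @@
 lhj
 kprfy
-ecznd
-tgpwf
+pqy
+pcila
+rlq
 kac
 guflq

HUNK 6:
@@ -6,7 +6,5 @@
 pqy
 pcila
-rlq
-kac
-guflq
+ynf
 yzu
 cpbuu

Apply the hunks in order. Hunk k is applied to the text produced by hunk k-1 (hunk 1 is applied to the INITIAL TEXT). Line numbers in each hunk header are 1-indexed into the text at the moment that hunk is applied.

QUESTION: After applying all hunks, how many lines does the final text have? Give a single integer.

Hunk 1: at line 3 remove [nwq,gci] add [efl,ifq,uknqh] -> 13 lines: nyqzn zjb ydzlv hbovc efl ifq uknqh kac guflq yzu cpbuu hetlb xtdl
Hunk 2: at line 5 remove [ifq,uknqh] add [llzi,ecznd,tgpwf] -> 14 lines: nyqzn zjb ydzlv hbovc efl llzi ecznd tgpwf kac guflq yzu cpbuu hetlb xtdl
Hunk 3: at line 3 remove [hbovc,efl,llzi] add [fywj,lhj,kprfy] -> 14 lines: nyqzn zjb ydzlv fywj lhj kprfy ecznd tgpwf kac guflq yzu cpbuu hetlb xtdl
Hunk 4: at line 1 remove [ydzlv,fywj] add [btio] -> 13 lines: nyqzn zjb btio lhj kprfy ecznd tgpwf kac guflq yzu cpbuu hetlb xtdl
Hunk 5: at line 4 remove [ecznd,tgpwf] add [pqy,pcila,rlq] -> 14 lines: nyqzn zjb btio lhj kprfy pqy pcila rlq kac guflq yzu cpbuu hetlb xtdl
Hunk 6: at line 6 remove [rlq,kac,guflq] add [ynf] -> 12 lines: nyqzn zjb btio lhj kprfy pqy pcila ynf yzu cpbuu hetlb xtdl
Final line count: 12

Answer: 12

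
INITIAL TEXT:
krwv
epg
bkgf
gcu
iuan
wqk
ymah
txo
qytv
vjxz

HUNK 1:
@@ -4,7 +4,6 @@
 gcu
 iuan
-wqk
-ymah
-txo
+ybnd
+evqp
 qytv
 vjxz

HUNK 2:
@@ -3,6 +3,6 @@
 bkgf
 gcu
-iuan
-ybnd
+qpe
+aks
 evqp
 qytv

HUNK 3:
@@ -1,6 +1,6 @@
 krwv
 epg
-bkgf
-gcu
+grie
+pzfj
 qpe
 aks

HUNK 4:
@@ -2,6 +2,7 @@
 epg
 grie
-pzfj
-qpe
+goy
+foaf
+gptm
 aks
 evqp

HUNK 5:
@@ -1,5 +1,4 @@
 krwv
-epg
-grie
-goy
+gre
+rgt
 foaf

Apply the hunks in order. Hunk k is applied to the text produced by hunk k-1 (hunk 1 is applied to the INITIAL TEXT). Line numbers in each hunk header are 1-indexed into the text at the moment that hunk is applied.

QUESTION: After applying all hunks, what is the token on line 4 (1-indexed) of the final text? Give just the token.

Hunk 1: at line 4 remove [wqk,ymah,txo] add [ybnd,evqp] -> 9 lines: krwv epg bkgf gcu iuan ybnd evqp qytv vjxz
Hunk 2: at line 3 remove [iuan,ybnd] add [qpe,aks] -> 9 lines: krwv epg bkgf gcu qpe aks evqp qytv vjxz
Hunk 3: at line 1 remove [bkgf,gcu] add [grie,pzfj] -> 9 lines: krwv epg grie pzfj qpe aks evqp qytv vjxz
Hunk 4: at line 2 remove [pzfj,qpe] add [goy,foaf,gptm] -> 10 lines: krwv epg grie goy foaf gptm aks evqp qytv vjxz
Hunk 5: at line 1 remove [epg,grie,goy] add [gre,rgt] -> 9 lines: krwv gre rgt foaf gptm aks evqp qytv vjxz
Final line 4: foaf

Answer: foaf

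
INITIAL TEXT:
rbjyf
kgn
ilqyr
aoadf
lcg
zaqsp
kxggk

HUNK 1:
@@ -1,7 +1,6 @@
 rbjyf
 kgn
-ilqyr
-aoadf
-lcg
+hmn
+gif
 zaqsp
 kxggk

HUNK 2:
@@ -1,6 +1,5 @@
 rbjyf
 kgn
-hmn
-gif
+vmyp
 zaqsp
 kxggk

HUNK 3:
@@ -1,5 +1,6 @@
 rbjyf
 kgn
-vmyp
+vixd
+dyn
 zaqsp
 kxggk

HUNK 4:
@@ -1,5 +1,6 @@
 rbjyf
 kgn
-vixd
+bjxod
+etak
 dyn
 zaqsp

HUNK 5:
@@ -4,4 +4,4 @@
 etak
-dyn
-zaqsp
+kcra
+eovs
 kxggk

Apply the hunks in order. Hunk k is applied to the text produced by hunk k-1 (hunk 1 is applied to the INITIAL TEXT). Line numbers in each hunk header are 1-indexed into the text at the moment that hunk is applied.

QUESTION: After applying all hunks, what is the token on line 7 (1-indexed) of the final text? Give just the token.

Answer: kxggk

Derivation:
Hunk 1: at line 1 remove [ilqyr,aoadf,lcg] add [hmn,gif] -> 6 lines: rbjyf kgn hmn gif zaqsp kxggk
Hunk 2: at line 1 remove [hmn,gif] add [vmyp] -> 5 lines: rbjyf kgn vmyp zaqsp kxggk
Hunk 3: at line 1 remove [vmyp] add [vixd,dyn] -> 6 lines: rbjyf kgn vixd dyn zaqsp kxggk
Hunk 4: at line 1 remove [vixd] add [bjxod,etak] -> 7 lines: rbjyf kgn bjxod etak dyn zaqsp kxggk
Hunk 5: at line 4 remove [dyn,zaqsp] add [kcra,eovs] -> 7 lines: rbjyf kgn bjxod etak kcra eovs kxggk
Final line 7: kxggk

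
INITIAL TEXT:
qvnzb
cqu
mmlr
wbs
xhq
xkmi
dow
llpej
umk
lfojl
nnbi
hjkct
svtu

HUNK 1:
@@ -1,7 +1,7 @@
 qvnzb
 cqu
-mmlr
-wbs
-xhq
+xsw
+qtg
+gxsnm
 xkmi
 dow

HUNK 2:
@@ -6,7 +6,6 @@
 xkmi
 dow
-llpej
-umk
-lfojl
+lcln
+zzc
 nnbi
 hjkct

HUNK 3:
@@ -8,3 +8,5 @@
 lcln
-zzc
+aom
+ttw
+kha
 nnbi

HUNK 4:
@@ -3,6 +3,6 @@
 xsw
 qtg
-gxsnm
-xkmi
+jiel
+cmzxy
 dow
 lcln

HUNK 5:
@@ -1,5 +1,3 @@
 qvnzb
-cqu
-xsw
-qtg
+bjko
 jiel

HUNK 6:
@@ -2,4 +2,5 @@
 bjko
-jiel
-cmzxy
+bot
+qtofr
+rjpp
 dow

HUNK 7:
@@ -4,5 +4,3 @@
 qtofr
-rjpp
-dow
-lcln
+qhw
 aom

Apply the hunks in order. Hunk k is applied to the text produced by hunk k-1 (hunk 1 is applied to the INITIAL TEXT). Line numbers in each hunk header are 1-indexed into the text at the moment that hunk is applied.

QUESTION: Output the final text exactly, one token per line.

Answer: qvnzb
bjko
bot
qtofr
qhw
aom
ttw
kha
nnbi
hjkct
svtu

Derivation:
Hunk 1: at line 1 remove [mmlr,wbs,xhq] add [xsw,qtg,gxsnm] -> 13 lines: qvnzb cqu xsw qtg gxsnm xkmi dow llpej umk lfojl nnbi hjkct svtu
Hunk 2: at line 6 remove [llpej,umk,lfojl] add [lcln,zzc] -> 12 lines: qvnzb cqu xsw qtg gxsnm xkmi dow lcln zzc nnbi hjkct svtu
Hunk 3: at line 8 remove [zzc] add [aom,ttw,kha] -> 14 lines: qvnzb cqu xsw qtg gxsnm xkmi dow lcln aom ttw kha nnbi hjkct svtu
Hunk 4: at line 3 remove [gxsnm,xkmi] add [jiel,cmzxy] -> 14 lines: qvnzb cqu xsw qtg jiel cmzxy dow lcln aom ttw kha nnbi hjkct svtu
Hunk 5: at line 1 remove [cqu,xsw,qtg] add [bjko] -> 12 lines: qvnzb bjko jiel cmzxy dow lcln aom ttw kha nnbi hjkct svtu
Hunk 6: at line 2 remove [jiel,cmzxy] add [bot,qtofr,rjpp] -> 13 lines: qvnzb bjko bot qtofr rjpp dow lcln aom ttw kha nnbi hjkct svtu
Hunk 7: at line 4 remove [rjpp,dow,lcln] add [qhw] -> 11 lines: qvnzb bjko bot qtofr qhw aom ttw kha nnbi hjkct svtu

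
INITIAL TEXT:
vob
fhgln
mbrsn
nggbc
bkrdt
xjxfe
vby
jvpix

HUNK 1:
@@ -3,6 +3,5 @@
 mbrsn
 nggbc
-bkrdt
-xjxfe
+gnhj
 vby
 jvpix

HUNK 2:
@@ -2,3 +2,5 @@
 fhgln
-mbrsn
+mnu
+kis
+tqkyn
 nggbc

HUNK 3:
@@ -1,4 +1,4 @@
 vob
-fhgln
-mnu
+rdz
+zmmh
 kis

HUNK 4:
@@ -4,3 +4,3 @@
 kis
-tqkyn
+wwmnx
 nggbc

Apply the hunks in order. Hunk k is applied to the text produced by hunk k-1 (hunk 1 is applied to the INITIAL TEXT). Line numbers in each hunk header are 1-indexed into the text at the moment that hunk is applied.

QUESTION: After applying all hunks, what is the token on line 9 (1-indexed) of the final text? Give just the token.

Answer: jvpix

Derivation:
Hunk 1: at line 3 remove [bkrdt,xjxfe] add [gnhj] -> 7 lines: vob fhgln mbrsn nggbc gnhj vby jvpix
Hunk 2: at line 2 remove [mbrsn] add [mnu,kis,tqkyn] -> 9 lines: vob fhgln mnu kis tqkyn nggbc gnhj vby jvpix
Hunk 3: at line 1 remove [fhgln,mnu] add [rdz,zmmh] -> 9 lines: vob rdz zmmh kis tqkyn nggbc gnhj vby jvpix
Hunk 4: at line 4 remove [tqkyn] add [wwmnx] -> 9 lines: vob rdz zmmh kis wwmnx nggbc gnhj vby jvpix
Final line 9: jvpix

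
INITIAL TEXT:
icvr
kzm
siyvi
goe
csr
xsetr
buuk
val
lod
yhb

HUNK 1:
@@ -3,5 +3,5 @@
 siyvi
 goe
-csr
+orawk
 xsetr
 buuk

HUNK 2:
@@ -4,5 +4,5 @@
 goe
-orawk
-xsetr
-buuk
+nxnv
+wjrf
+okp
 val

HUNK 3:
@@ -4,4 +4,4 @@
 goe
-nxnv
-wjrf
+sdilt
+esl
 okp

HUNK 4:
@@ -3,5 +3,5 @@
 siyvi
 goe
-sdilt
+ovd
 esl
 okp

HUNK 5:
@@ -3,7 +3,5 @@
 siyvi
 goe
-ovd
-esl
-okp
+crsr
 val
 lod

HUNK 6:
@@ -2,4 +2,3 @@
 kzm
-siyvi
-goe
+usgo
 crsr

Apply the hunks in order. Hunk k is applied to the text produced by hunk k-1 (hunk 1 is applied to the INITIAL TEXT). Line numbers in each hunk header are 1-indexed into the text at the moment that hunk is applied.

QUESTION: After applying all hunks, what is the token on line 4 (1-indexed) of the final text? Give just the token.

Answer: crsr

Derivation:
Hunk 1: at line 3 remove [csr] add [orawk] -> 10 lines: icvr kzm siyvi goe orawk xsetr buuk val lod yhb
Hunk 2: at line 4 remove [orawk,xsetr,buuk] add [nxnv,wjrf,okp] -> 10 lines: icvr kzm siyvi goe nxnv wjrf okp val lod yhb
Hunk 3: at line 4 remove [nxnv,wjrf] add [sdilt,esl] -> 10 lines: icvr kzm siyvi goe sdilt esl okp val lod yhb
Hunk 4: at line 3 remove [sdilt] add [ovd] -> 10 lines: icvr kzm siyvi goe ovd esl okp val lod yhb
Hunk 5: at line 3 remove [ovd,esl,okp] add [crsr] -> 8 lines: icvr kzm siyvi goe crsr val lod yhb
Hunk 6: at line 2 remove [siyvi,goe] add [usgo] -> 7 lines: icvr kzm usgo crsr val lod yhb
Final line 4: crsr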